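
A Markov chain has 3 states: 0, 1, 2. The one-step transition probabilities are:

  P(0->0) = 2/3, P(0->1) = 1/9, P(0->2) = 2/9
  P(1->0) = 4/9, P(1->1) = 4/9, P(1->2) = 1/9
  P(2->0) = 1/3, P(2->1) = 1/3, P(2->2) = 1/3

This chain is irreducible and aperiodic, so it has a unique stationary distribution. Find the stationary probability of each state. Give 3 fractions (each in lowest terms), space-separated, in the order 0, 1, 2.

Answer: 27/50 6/25 11/50

Derivation:
The stationary distribution satisfies pi = pi * P, i.e.:
  pi_0 = 2/3*pi_0 + 4/9*pi_1 + 1/3*pi_2
  pi_1 = 1/9*pi_0 + 4/9*pi_1 + 1/3*pi_2
  pi_2 = 2/9*pi_0 + 1/9*pi_1 + 1/3*pi_2
with normalization: pi_0 + pi_1 + pi_2 = 1.

Using the first 2 balance equations plus normalization, the linear system A*pi = b is:
  [-1/3, 4/9, 1/3] . pi = 0
  [1/9, -5/9, 1/3] . pi = 0
  [1, 1, 1] . pi = 1

Solving yields:
  pi_0 = 27/50
  pi_1 = 6/25
  pi_2 = 11/50

Verification (pi * P):
  27/50*2/3 + 6/25*4/9 + 11/50*1/3 = 27/50 = pi_0  (ok)
  27/50*1/9 + 6/25*4/9 + 11/50*1/3 = 6/25 = pi_1  (ok)
  27/50*2/9 + 6/25*1/9 + 11/50*1/3 = 11/50 = pi_2  (ok)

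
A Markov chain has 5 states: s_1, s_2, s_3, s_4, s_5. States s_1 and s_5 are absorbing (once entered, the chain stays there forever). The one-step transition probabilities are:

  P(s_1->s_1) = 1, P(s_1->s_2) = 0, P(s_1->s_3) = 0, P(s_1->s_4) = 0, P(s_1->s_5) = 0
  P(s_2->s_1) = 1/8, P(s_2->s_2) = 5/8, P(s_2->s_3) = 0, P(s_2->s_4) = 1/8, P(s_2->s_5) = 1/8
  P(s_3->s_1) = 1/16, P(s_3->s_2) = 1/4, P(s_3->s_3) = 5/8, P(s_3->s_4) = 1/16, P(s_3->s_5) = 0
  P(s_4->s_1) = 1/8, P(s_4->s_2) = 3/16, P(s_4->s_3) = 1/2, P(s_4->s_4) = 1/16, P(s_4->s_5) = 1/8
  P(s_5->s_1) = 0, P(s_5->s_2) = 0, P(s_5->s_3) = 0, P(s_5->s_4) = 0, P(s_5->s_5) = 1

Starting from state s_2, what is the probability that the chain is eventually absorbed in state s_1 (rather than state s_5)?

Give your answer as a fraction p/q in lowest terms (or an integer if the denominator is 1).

Answer: 51/98

Derivation:
Let a_i = P(absorbed in s_1 | start in state i).
Boundary conditions: a_s_1 = 1, a_s_5 = 0.
For each transient state i, a_i = sum_j P(i->j) * a_j:
  a_s_2 = 1/8*a_s_1 + 5/8*a_s_2 + 0*a_s_3 + 1/8*a_s_4 + 1/8*a_s_5
  a_s_3 = 1/16*a_s_1 + 1/4*a_s_2 + 5/8*a_s_3 + 1/16*a_s_4 + 0*a_s_5
  a_s_4 = 1/8*a_s_1 + 3/16*a_s_2 + 1/2*a_s_3 + 1/16*a_s_4 + 1/8*a_s_5

Substituting a_s_1 = 1 and a_s_5 = 0, rearrange to (I - Q) a = r where r[i] = P(i -> s_1):
  [3/8, 0, -1/8] . (a_s_2, a_s_3, a_s_4) = 1/8
  [-1/4, 3/8, -1/16] . (a_s_2, a_s_3, a_s_4) = 1/16
  [-3/16, -1/2, 15/16] . (a_s_2, a_s_3, a_s_4) = 1/8

Solving yields:
  a_s_2 = 51/98
  a_s_3 = 17/28
  a_s_4 = 55/98

Starting state is s_2, so the absorption probability is a_s_2 = 51/98.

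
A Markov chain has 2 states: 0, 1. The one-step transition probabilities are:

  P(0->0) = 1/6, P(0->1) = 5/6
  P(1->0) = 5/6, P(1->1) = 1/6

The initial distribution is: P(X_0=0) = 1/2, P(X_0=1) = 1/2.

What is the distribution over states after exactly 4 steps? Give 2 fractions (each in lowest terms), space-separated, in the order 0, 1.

Answer: 1/2 1/2

Derivation:
Propagating the distribution step by step (d_{t+1} = d_t * P):
d_0 = (0=1/2, 1=1/2)
  d_1[0] = 1/2*1/6 + 1/2*5/6 = 1/2
  d_1[1] = 1/2*5/6 + 1/2*1/6 = 1/2
d_1 = (0=1/2, 1=1/2)
  d_2[0] = 1/2*1/6 + 1/2*5/6 = 1/2
  d_2[1] = 1/2*5/6 + 1/2*1/6 = 1/2
d_2 = (0=1/2, 1=1/2)
  d_3[0] = 1/2*1/6 + 1/2*5/6 = 1/2
  d_3[1] = 1/2*5/6 + 1/2*1/6 = 1/2
d_3 = (0=1/2, 1=1/2)
  d_4[0] = 1/2*1/6 + 1/2*5/6 = 1/2
  d_4[1] = 1/2*5/6 + 1/2*1/6 = 1/2
d_4 = (0=1/2, 1=1/2)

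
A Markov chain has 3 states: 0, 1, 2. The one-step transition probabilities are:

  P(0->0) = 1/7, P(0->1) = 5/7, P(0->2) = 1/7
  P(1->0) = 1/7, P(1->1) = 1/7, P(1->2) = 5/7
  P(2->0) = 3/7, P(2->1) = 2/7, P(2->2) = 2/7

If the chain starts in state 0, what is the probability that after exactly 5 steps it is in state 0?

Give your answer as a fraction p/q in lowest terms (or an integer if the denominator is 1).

Computing P^5 by repeated multiplication:
P^1 =
  0: [1/7, 5/7, 1/7]
  1: [1/7, 1/7, 5/7]
  2: [3/7, 2/7, 2/7]
P^2 =
  0: [9/49, 12/49, 4/7]
  1: [17/49, 16/49, 16/49]
  2: [11/49, 3/7, 17/49]
P^3 =
  0: [15/49, 113/343, 125/343]
  1: [81/343, 19/49, 129/343]
  2: [83/343, 110/343, 150/343]
P^4 =
  0: [593/2401, 888/2401, 920/2401]
  1: [601/2401, 796/2401, 1004/2401]
  2: [643/2401, 825/2401, 933/2401]
P^5 =
  0: [4241/16807, 5693/16807, 6873/16807]
  1: [4409/16807, 5809/16807, 6589/16807]
  2: [4267/16807, 5906/16807, 6634/16807]

(P^5)[0 -> 0] = 4241/16807

Answer: 4241/16807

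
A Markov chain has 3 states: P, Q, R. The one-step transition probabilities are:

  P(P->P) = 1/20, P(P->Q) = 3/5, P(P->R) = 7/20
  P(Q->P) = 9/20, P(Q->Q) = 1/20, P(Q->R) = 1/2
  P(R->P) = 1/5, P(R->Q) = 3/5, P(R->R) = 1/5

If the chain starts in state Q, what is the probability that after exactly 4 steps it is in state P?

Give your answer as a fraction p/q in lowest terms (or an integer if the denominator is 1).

Computing P^4 by repeated multiplication:
P^1 =
  P: [1/20, 3/5, 7/20]
  Q: [9/20, 1/20, 1/2]
  R: [1/5, 3/5, 1/5]
P^2 =
  P: [137/400, 27/100, 31/80]
  Q: [29/200, 229/400, 113/400]
  R: [8/25, 27/100, 41/100]
P^3 =
  P: [1729/8000, 903/2000, 2659/8000]
  Q: [2571/8000, 2281/8000, 787/2000]
  R: [439/2000, 903/2000, 329/1000]
P^4 =
  P: [44873/160000, 14067/40000, 58859/160000]
  Q: [8923/40000, 70909/160000, 53399/160000]
  R: [5599/20000, 14067/40000, 2947/8000]

(P^4)[Q -> P] = 8923/40000

Answer: 8923/40000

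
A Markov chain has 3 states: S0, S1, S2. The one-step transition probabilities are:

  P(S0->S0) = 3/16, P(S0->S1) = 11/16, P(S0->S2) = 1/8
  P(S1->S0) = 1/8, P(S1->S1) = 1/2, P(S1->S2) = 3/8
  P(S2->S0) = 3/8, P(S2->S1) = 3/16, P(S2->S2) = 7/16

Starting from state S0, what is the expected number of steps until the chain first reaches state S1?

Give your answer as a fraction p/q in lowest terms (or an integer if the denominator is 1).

Let h_i = expected steps to first reach S1 from state i.
Boundary: h_S1 = 0.
First-step equations for the other states:
  h_S0 = 1 + 3/16*h_S0 + 11/16*h_S1 + 1/8*h_S2
  h_S2 = 1 + 3/8*h_S0 + 3/16*h_S1 + 7/16*h_S2

Substituting h_S1 = 0 and rearranging gives the linear system (I - Q) h = 1:
  [13/16, -1/8] . (h_S0, h_S2) = 1
  [-3/8, 9/16] . (h_S0, h_S2) = 1

Solving yields:
  h_S0 = 176/105
  h_S2 = 304/105

Starting state is S0, so the expected hitting time is h_S0 = 176/105.

Answer: 176/105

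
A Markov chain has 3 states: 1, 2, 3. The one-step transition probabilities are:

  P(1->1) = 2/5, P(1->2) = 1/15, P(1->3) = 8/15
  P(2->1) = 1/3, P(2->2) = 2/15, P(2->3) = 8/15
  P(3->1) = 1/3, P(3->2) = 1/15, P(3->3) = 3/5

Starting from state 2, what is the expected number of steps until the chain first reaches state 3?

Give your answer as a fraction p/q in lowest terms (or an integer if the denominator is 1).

Let h_i = expected steps to first reach 3 from state i.
Boundary: h_3 = 0.
First-step equations for the other states:
  h_1 = 1 + 2/5*h_1 + 1/15*h_2 + 8/15*h_3
  h_2 = 1 + 1/3*h_1 + 2/15*h_2 + 8/15*h_3

Substituting h_3 = 0 and rearranging gives the linear system (I - Q) h = 1:
  [3/5, -1/15] . (h_1, h_2) = 1
  [-1/3, 13/15] . (h_1, h_2) = 1

Solving yields:
  h_1 = 15/8
  h_2 = 15/8

Starting state is 2, so the expected hitting time is h_2 = 15/8.

Answer: 15/8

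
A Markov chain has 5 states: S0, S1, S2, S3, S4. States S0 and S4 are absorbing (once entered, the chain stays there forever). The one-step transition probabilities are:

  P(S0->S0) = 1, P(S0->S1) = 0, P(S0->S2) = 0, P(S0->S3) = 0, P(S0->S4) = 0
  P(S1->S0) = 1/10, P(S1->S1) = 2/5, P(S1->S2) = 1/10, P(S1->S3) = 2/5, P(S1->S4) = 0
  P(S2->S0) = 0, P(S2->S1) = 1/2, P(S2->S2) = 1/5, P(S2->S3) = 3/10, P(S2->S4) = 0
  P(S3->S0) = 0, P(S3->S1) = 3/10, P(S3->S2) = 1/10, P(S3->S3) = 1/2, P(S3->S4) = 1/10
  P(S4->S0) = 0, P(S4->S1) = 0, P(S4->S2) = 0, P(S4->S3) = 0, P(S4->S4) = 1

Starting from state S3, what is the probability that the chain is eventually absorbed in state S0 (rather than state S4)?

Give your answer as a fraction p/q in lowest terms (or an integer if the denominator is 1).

Let a_i = P(absorbed in S0 | start in state i).
Boundary conditions: a_S0 = 1, a_S4 = 0.
For each transient state i, a_i = sum_j P(i->j) * a_j:
  a_S1 = 1/10*a_S0 + 2/5*a_S1 + 1/10*a_S2 + 2/5*a_S3 + 0*a_S4
  a_S2 = 0*a_S0 + 1/2*a_S1 + 1/5*a_S2 + 3/10*a_S3 + 0*a_S4
  a_S3 = 0*a_S0 + 3/10*a_S1 + 1/10*a_S2 + 1/2*a_S3 + 1/10*a_S4

Substituting a_S0 = 1 and a_S4 = 0, rearrange to (I - Q) a = r where r[i] = P(i -> S0):
  [3/5, -1/10, -2/5] . (a_S1, a_S2, a_S3) = 1/10
  [-1/2, 4/5, -3/10] . (a_S1, a_S2, a_S3) = 0
  [-3/10, -1/10, 1/2] . (a_S1, a_S2, a_S3) = 0

Solving yields:
  a_S1 = 37/72
  a_S2 = 17/36
  a_S3 = 29/72

Starting state is S3, so the absorption probability is a_S3 = 29/72.

Answer: 29/72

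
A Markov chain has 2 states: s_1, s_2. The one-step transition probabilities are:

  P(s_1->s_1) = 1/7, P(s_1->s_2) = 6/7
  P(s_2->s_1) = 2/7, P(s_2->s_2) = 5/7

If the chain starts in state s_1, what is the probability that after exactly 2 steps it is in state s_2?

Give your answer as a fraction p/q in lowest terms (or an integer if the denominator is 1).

Answer: 36/49

Derivation:
Computing P^2 by repeated multiplication:
P^1 =
  s_1: [1/7, 6/7]
  s_2: [2/7, 5/7]
P^2 =
  s_1: [13/49, 36/49]
  s_2: [12/49, 37/49]

(P^2)[s_1 -> s_2] = 36/49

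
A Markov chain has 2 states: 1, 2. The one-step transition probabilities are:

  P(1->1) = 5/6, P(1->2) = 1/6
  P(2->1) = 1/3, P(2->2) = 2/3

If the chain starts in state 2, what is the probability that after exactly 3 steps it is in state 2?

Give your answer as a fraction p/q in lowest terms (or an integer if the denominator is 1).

Answer: 5/12

Derivation:
Computing P^3 by repeated multiplication:
P^1 =
  1: [5/6, 1/6]
  2: [1/3, 2/3]
P^2 =
  1: [3/4, 1/4]
  2: [1/2, 1/2]
P^3 =
  1: [17/24, 7/24]
  2: [7/12, 5/12]

(P^3)[2 -> 2] = 5/12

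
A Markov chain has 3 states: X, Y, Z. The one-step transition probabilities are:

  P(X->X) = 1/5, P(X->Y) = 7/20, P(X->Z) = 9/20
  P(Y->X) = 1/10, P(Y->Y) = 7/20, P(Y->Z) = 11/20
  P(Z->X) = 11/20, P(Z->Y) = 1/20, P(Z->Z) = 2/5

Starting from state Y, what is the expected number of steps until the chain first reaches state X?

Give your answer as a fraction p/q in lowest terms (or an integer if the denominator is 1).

Answer: 92/29

Derivation:
Let h_i = expected steps to first reach X from state i.
Boundary: h_X = 0.
First-step equations for the other states:
  h_Y = 1 + 1/10*h_X + 7/20*h_Y + 11/20*h_Z
  h_Z = 1 + 11/20*h_X + 1/20*h_Y + 2/5*h_Z

Substituting h_X = 0 and rearranging gives the linear system (I - Q) h = 1:
  [13/20, -11/20] . (h_Y, h_Z) = 1
  [-1/20, 3/5] . (h_Y, h_Z) = 1

Solving yields:
  h_Y = 92/29
  h_Z = 56/29

Starting state is Y, so the expected hitting time is h_Y = 92/29.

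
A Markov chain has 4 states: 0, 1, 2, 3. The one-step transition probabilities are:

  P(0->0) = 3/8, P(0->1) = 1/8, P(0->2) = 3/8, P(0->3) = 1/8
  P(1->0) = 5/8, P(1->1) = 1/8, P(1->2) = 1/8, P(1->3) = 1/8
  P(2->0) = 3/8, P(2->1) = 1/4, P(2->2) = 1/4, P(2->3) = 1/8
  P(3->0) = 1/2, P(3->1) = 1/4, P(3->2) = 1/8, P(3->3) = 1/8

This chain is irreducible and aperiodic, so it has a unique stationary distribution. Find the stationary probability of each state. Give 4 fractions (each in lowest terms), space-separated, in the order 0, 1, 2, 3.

Answer: 257/592 103/592 79/296 1/8

Derivation:
The stationary distribution satisfies pi = pi * P, i.e.:
  pi_0 = 3/8*pi_0 + 5/8*pi_1 + 3/8*pi_2 + 1/2*pi_3
  pi_1 = 1/8*pi_0 + 1/8*pi_1 + 1/4*pi_2 + 1/4*pi_3
  pi_2 = 3/8*pi_0 + 1/8*pi_1 + 1/4*pi_2 + 1/8*pi_3
  pi_3 = 1/8*pi_0 + 1/8*pi_1 + 1/8*pi_2 + 1/8*pi_3
with normalization: pi_0 + pi_1 + pi_2 + pi_3 = 1.

Using the first 3 balance equations plus normalization, the linear system A*pi = b is:
  [-5/8, 5/8, 3/8, 1/2] . pi = 0
  [1/8, -7/8, 1/4, 1/4] . pi = 0
  [3/8, 1/8, -3/4, 1/8] . pi = 0
  [1, 1, 1, 1] . pi = 1

Solving yields:
  pi_0 = 257/592
  pi_1 = 103/592
  pi_2 = 79/296
  pi_3 = 1/8

Verification (pi * P):
  257/592*3/8 + 103/592*5/8 + 79/296*3/8 + 1/8*1/2 = 257/592 = pi_0  (ok)
  257/592*1/8 + 103/592*1/8 + 79/296*1/4 + 1/8*1/4 = 103/592 = pi_1  (ok)
  257/592*3/8 + 103/592*1/8 + 79/296*1/4 + 1/8*1/8 = 79/296 = pi_2  (ok)
  257/592*1/8 + 103/592*1/8 + 79/296*1/8 + 1/8*1/8 = 1/8 = pi_3  (ok)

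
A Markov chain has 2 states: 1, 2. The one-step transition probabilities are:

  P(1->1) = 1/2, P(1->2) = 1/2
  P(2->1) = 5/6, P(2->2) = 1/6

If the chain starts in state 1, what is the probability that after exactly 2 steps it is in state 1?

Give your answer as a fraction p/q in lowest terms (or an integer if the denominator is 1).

Computing P^2 by repeated multiplication:
P^1 =
  1: [1/2, 1/2]
  2: [5/6, 1/6]
P^2 =
  1: [2/3, 1/3]
  2: [5/9, 4/9]

(P^2)[1 -> 1] = 2/3

Answer: 2/3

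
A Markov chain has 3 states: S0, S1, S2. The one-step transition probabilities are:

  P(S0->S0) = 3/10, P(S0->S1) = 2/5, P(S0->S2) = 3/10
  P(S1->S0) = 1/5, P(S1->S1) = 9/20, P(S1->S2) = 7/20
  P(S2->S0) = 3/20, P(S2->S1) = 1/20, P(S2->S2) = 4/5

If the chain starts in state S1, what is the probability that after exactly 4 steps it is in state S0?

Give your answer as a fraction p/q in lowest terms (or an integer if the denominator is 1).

Answer: 3827/20000

Derivation:
Computing P^4 by repeated multiplication:
P^1 =
  S0: [3/10, 2/5, 3/10]
  S1: [1/5, 9/20, 7/20]
  S2: [3/20, 1/20, 4/5]
P^2 =
  S0: [43/200, 63/200, 47/100]
  S1: [81/400, 3/10, 199/400]
  S2: [7/40, 49/400, 281/400]
P^3 =
  S0: [99/500, 201/800, 2203/4000]
  S1: [1563/8000, 1927/8000, 451/800]
  S2: [1459/8000, 641/4000, 5259/8000]
P^4 =
  S0: [15381/80000, 1099/5000, 9407/16000]
  S1: [3827/20000, 34357/160000, 95027/160000]
  S2: [29659/160000, 28469/160000, 6367/10000]

(P^4)[S1 -> S0] = 3827/20000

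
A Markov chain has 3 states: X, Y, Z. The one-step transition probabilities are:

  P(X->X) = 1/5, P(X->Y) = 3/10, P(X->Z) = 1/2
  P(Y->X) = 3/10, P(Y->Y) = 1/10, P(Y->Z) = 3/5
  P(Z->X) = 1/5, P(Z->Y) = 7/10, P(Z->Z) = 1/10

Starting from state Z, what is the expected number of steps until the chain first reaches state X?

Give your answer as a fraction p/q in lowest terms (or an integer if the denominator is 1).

Let h_i = expected steps to first reach X from state i.
Boundary: h_X = 0.
First-step equations for the other states:
  h_Y = 1 + 3/10*h_X + 1/10*h_Y + 3/5*h_Z
  h_Z = 1 + 1/5*h_X + 7/10*h_Y + 1/10*h_Z

Substituting h_X = 0 and rearranging gives the linear system (I - Q) h = 1:
  [9/10, -3/5] . (h_Y, h_Z) = 1
  [-7/10, 9/10] . (h_Y, h_Z) = 1

Solving yields:
  h_Y = 50/13
  h_Z = 160/39

Starting state is Z, so the expected hitting time is h_Z = 160/39.

Answer: 160/39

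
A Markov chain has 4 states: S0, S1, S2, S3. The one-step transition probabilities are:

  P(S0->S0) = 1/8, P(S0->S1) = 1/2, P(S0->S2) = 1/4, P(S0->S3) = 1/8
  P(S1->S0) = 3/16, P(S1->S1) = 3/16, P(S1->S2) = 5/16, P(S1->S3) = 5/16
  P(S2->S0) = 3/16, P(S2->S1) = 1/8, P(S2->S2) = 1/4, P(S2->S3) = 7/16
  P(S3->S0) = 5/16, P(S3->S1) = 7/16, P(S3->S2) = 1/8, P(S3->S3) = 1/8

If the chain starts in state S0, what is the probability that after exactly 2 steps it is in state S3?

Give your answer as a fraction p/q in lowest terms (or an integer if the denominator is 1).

Answer: 19/64

Derivation:
Computing P^2 by repeated multiplication:
P^1 =
  S0: [1/8, 1/2, 1/4, 1/8]
  S1: [3/16, 3/16, 5/16, 5/16]
  S2: [3/16, 1/8, 1/4, 7/16]
  S3: [5/16, 7/16, 1/8, 1/8]
P^2 =
  S0: [25/128, 31/128, 17/64, 19/64]
  S1: [55/256, 39/128, 57/256, 33/128]
  S2: [59/256, 87/256, 13/64, 29/128]
  S3: [47/256, 79/256, 67/256, 63/256]

(P^2)[S0 -> S3] = 19/64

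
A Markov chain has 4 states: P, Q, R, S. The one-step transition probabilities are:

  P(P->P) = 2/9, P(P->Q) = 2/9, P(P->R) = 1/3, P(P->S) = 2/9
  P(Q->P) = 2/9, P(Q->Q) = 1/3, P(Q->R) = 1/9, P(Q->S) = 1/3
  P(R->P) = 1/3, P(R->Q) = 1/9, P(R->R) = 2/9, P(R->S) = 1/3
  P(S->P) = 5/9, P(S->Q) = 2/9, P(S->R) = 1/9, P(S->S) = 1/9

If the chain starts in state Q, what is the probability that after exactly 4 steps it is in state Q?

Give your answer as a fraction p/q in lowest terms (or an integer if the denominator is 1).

Answer: 1475/6561

Derivation:
Computing P^4 by repeated multiplication:
P^1 =
  P: [2/9, 2/9, 1/3, 2/9]
  Q: [2/9, 1/3, 1/9, 1/3]
  R: [1/3, 1/9, 2/9, 1/3]
  S: [5/9, 2/9, 1/9, 1/9]
P^2 =
  P: [1/3, 17/81, 16/81, 7/27]
  Q: [28/81, 20/81, 14/81, 19/81]
  R: [29/81, 17/81, 17/81, 2/9]
  S: [22/81, 19/81, 20/81, 20/81]
P^3 =
  P: [241/729, 163/729, 151/729, 58/243]
  Q: [233/729, 56/243, 151/729, 59/243]
  R: [233/729, 2/9, 52/243, 178/729]
  S: [242/729, 161/729, 145/729, 181/729]
P^4 =
  P: [2131/6561, 490/2187, 454/2187, 1598/6561]
  Q: [2140/6561, 1475/6561, 1346/6561, 1600/6561]
  R: [716/2187, 488/2187, 1351/6561, 1598/6561]
  S: [2146/6561, 1474/6561, 1358/6561, 1583/6561]

(P^4)[Q -> Q] = 1475/6561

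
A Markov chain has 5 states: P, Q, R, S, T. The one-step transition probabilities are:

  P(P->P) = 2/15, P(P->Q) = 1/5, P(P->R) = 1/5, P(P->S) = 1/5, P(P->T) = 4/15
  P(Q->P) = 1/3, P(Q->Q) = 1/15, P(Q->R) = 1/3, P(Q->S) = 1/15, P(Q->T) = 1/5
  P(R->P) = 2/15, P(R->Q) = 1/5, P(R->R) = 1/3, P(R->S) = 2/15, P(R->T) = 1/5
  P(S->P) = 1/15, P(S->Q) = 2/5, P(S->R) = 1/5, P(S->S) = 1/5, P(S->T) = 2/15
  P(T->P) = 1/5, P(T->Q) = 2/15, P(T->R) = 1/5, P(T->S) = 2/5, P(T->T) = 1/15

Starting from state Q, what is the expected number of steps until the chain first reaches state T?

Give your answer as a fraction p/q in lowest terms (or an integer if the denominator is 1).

Let h_i = expected steps to first reach T from state i.
Boundary: h_T = 0.
First-step equations for the other states:
  h_P = 1 + 2/15*h_P + 1/5*h_Q + 1/5*h_R + 1/5*h_S + 4/15*h_T
  h_Q = 1 + 1/3*h_P + 1/15*h_Q + 1/3*h_R + 1/15*h_S + 1/5*h_T
  h_R = 1 + 2/15*h_P + 1/5*h_Q + 1/3*h_R + 2/15*h_S + 1/5*h_T
  h_S = 1 + 1/15*h_P + 2/5*h_Q + 1/5*h_R + 1/5*h_S + 2/15*h_T

Substituting h_T = 0 and rearranging gives the linear system (I - Q) h = 1:
  [13/15, -1/5, -1/5, -1/5] . (h_P, h_Q, h_R, h_S) = 1
  [-1/3, 14/15, -1/3, -1/15] . (h_P, h_Q, h_R, h_S) = 1
  [-2/15, -1/5, 2/3, -2/15] . (h_P, h_Q, h_R, h_S) = 1
  [-1/15, -2/5, -1/5, 4/5] . (h_P, h_Q, h_R, h_S) = 1

Solving yields:
  h_P = 1545/332
  h_Q = 4460/913
  h_R = 18115/3652
  h_S = 9715/1826

Starting state is Q, so the expected hitting time is h_Q = 4460/913.

Answer: 4460/913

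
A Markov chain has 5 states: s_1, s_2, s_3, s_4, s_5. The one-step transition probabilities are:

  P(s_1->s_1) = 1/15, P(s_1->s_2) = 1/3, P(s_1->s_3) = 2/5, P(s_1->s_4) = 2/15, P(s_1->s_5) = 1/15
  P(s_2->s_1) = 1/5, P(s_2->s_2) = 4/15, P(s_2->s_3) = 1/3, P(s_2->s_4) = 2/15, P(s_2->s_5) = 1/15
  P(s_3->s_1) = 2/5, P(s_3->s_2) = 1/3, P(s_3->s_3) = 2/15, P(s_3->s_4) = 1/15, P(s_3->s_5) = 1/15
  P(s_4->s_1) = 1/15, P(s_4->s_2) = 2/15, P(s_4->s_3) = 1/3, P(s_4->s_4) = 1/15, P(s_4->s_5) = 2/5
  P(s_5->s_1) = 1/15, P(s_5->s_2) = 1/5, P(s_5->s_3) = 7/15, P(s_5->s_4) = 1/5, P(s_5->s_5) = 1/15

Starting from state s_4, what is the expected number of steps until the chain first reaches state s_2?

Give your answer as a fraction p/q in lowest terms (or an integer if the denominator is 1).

Answer: 1500/361

Derivation:
Let h_i = expected steps to first reach s_2 from state i.
Boundary: h_s_2 = 0.
First-step equations for the other states:
  h_s_1 = 1 + 1/15*h_s_1 + 1/3*h_s_2 + 2/5*h_s_3 + 2/15*h_s_4 + 1/15*h_s_5
  h_s_3 = 1 + 2/5*h_s_1 + 1/3*h_s_2 + 2/15*h_s_3 + 1/15*h_s_4 + 1/15*h_s_5
  h_s_4 = 1 + 1/15*h_s_1 + 2/15*h_s_2 + 1/3*h_s_3 + 1/15*h_s_4 + 2/5*h_s_5
  h_s_5 = 1 + 1/15*h_s_1 + 1/5*h_s_2 + 7/15*h_s_3 + 1/5*h_s_4 + 1/15*h_s_5

Substituting h_s_2 = 0 and rearranging gives the linear system (I - Q) h = 1:
  [14/15, -2/5, -2/15, -1/15] . (h_s_1, h_s_3, h_s_4, h_s_5) = 1
  [-2/5, 13/15, -1/15, -1/15] . (h_s_1, h_s_3, h_s_4, h_s_5) = 1
  [-1/15, -1/3, 14/15, -2/5] . (h_s_1, h_s_3, h_s_4, h_s_5) = 1
  [-1/15, -7/15, -1/5, 14/15] . (h_s_1, h_s_3, h_s_4, h_s_5) = 1

Solving yields:
  h_s_1 = 1215/361
  h_s_3 = 1200/361
  h_s_4 = 1500/361
  h_s_5 = 1395/361

Starting state is s_4, so the expected hitting time is h_s_4 = 1500/361.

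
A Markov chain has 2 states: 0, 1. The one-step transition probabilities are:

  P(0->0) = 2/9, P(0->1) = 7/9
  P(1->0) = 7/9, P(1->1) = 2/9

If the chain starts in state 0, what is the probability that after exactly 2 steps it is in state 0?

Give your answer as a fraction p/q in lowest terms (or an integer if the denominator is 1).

Answer: 53/81

Derivation:
Computing P^2 by repeated multiplication:
P^1 =
  0: [2/9, 7/9]
  1: [7/9, 2/9]
P^2 =
  0: [53/81, 28/81]
  1: [28/81, 53/81]

(P^2)[0 -> 0] = 53/81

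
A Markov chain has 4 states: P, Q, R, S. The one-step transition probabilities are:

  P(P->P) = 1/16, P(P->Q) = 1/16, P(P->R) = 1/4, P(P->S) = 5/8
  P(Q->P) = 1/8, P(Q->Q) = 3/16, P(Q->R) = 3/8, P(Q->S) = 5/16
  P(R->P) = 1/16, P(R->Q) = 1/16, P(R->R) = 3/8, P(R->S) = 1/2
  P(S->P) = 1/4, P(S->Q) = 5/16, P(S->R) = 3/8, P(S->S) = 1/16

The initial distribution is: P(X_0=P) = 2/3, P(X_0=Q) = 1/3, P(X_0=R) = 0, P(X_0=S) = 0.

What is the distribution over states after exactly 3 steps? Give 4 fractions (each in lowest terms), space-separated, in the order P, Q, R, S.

Propagating the distribution step by step (d_{t+1} = d_t * P):
d_0 = (P=2/3, Q=1/3, R=0, S=0)
  d_1[P] = 2/3*1/16 + 1/3*1/8 + 0*1/16 + 0*1/4 = 1/12
  d_1[Q] = 2/3*1/16 + 1/3*3/16 + 0*1/16 + 0*5/16 = 5/48
  d_1[R] = 2/3*1/4 + 1/3*3/8 + 0*3/8 + 0*3/8 = 7/24
  d_1[S] = 2/3*5/8 + 1/3*5/16 + 0*1/2 + 0*1/16 = 25/48
d_1 = (P=1/12, Q=5/48, R=7/24, S=25/48)
  d_2[P] = 1/12*1/16 + 5/48*1/8 + 7/24*1/16 + 25/48*1/4 = 1/6
  d_2[Q] = 1/12*1/16 + 5/48*3/16 + 7/24*1/16 + 25/48*5/16 = 79/384
  d_2[R] = 1/12*1/4 + 5/48*3/8 + 7/24*3/8 + 25/48*3/8 = 35/96
  d_2[S] = 1/12*5/8 + 5/48*5/16 + 7/24*1/2 + 25/48*1/16 = 101/384
d_2 = (P=1/6, Q=79/384, R=35/96, S=101/384)
  d_3[P] = 1/6*1/16 + 79/384*1/8 + 35/96*1/16 + 101/384*1/4 = 383/3072
  d_3[Q] = 1/6*1/16 + 79/384*3/16 + 35/96*1/16 + 101/384*5/16 = 473/3072
  d_3[R] = 1/6*1/4 + 79/384*3/8 + 35/96*3/8 + 101/384*3/8 = 17/48
  d_3[S] = 1/6*5/8 + 79/384*5/16 + 35/96*1/2 + 101/384*1/16 = 47/128
d_3 = (P=383/3072, Q=473/3072, R=17/48, S=47/128)

Answer: 383/3072 473/3072 17/48 47/128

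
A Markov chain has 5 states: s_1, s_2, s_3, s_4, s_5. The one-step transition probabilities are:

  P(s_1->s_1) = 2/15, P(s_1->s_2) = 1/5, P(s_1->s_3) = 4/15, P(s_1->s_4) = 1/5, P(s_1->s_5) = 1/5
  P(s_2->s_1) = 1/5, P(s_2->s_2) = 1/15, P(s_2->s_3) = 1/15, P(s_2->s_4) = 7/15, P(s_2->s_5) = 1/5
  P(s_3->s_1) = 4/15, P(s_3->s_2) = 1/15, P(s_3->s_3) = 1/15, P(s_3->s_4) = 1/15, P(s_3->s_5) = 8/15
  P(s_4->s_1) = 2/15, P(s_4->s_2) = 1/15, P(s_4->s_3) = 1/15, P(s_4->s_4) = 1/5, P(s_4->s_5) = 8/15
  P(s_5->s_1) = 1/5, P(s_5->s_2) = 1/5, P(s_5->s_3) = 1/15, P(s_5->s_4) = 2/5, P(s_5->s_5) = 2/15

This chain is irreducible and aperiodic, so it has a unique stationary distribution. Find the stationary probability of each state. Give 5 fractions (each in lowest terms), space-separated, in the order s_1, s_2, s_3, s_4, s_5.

The stationary distribution satisfies pi = pi * P, i.e.:
  pi_s_1 = 2/15*pi_s_1 + 1/5*pi_s_2 + 4/15*pi_s_3 + 2/15*pi_s_4 + 1/5*pi_s_5
  pi_s_2 = 1/5*pi_s_1 + 1/15*pi_s_2 + 1/15*pi_s_3 + 1/15*pi_s_4 + 1/5*pi_s_5
  pi_s_3 = 4/15*pi_s_1 + 1/15*pi_s_2 + 1/15*pi_s_3 + 1/15*pi_s_4 + 1/15*pi_s_5
  pi_s_4 = 1/5*pi_s_1 + 7/15*pi_s_2 + 1/15*pi_s_3 + 1/5*pi_s_4 + 2/5*pi_s_5
  pi_s_5 = 1/5*pi_s_1 + 1/5*pi_s_2 + 8/15*pi_s_3 + 8/15*pi_s_4 + 2/15*pi_s_5
with normalization: pi_s_1 + pi_s_2 + pi_s_3 + pi_s_4 + pi_s_5 = 1.

Using the first 4 balance equations plus normalization, the linear system A*pi = b is:
  [-13/15, 1/5, 4/15, 2/15, 1/5] . pi = 0
  [1/5, -14/15, 1/15, 1/15, 1/5] . pi = 0
  [4/15, 1/15, -14/15, 1/15, 1/15] . pi = 0
  [1/5, 7/15, 1/15, -4/5, 2/5] . pi = 0
  [1, 1, 1, 1, 1] . pi = 1

Solving yields:
  pi_s_1 = 1268/7197
  pi_s_2 = 4721/35985
  pi_s_3 = 3667/35985
  pi_s_4 = 3394/11995
  pi_s_5 = 2215/7197

Verification (pi * P):
  1268/7197*2/15 + 4721/35985*1/5 + 3667/35985*4/15 + 3394/11995*2/15 + 2215/7197*1/5 = 1268/7197 = pi_s_1  (ok)
  1268/7197*1/5 + 4721/35985*1/15 + 3667/35985*1/15 + 3394/11995*1/15 + 2215/7197*1/5 = 4721/35985 = pi_s_2  (ok)
  1268/7197*4/15 + 4721/35985*1/15 + 3667/35985*1/15 + 3394/11995*1/15 + 2215/7197*1/15 = 3667/35985 = pi_s_3  (ok)
  1268/7197*1/5 + 4721/35985*7/15 + 3667/35985*1/15 + 3394/11995*1/5 + 2215/7197*2/5 = 3394/11995 = pi_s_4  (ok)
  1268/7197*1/5 + 4721/35985*1/5 + 3667/35985*8/15 + 3394/11995*8/15 + 2215/7197*2/15 = 2215/7197 = pi_s_5  (ok)

Answer: 1268/7197 4721/35985 3667/35985 3394/11995 2215/7197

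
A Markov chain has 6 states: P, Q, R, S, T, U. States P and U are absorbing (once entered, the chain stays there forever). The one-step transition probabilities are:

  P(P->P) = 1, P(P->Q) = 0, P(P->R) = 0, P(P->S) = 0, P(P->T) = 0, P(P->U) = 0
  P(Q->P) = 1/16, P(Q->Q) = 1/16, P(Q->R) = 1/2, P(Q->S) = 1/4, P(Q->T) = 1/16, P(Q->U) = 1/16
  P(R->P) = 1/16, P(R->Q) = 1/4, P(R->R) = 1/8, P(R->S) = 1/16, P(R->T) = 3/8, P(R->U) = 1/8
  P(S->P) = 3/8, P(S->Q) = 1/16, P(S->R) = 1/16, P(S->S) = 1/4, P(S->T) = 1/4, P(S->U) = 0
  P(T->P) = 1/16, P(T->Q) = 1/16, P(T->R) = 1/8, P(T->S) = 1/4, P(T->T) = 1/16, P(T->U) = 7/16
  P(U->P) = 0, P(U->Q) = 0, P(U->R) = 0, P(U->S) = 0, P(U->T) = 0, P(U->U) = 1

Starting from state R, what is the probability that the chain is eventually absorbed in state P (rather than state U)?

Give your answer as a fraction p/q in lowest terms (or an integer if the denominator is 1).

Let a_i = P(absorbed in P | start in state i).
Boundary conditions: a_P = 1, a_U = 0.
For each transient state i, a_i = sum_j P(i->j) * a_j:
  a_Q = 1/16*a_P + 1/16*a_Q + 1/2*a_R + 1/4*a_S + 1/16*a_T + 1/16*a_U
  a_R = 1/16*a_P + 1/4*a_Q + 1/8*a_R + 1/16*a_S + 3/8*a_T + 1/8*a_U
  a_S = 3/8*a_P + 1/16*a_Q + 1/16*a_R + 1/4*a_S + 1/4*a_T + 0*a_U
  a_T = 1/16*a_P + 1/16*a_Q + 1/8*a_R + 1/4*a_S + 1/16*a_T + 7/16*a_U

Substituting a_P = 1 and a_U = 0, rearrange to (I - Q) a = r where r[i] = P(i -> P):
  [15/16, -1/2, -1/4, -1/16] . (a_Q, a_R, a_S, a_T) = 1/16
  [-1/4, 7/8, -1/16, -3/8] . (a_Q, a_R, a_S, a_T) = 1/16
  [-1/16, -1/16, 3/4, -1/4] . (a_Q, a_R, a_S, a_T) = 3/8
  [-1/16, -1/8, -1/4, 15/16] . (a_Q, a_R, a_S, a_T) = 1/16

Solving yields:
  a_Q = 5766/11831
  a_R = 4776/11831
  a_S = 8119/11831
  a_T = 3975/11831

Starting state is R, so the absorption probability is a_R = 4776/11831.

Answer: 4776/11831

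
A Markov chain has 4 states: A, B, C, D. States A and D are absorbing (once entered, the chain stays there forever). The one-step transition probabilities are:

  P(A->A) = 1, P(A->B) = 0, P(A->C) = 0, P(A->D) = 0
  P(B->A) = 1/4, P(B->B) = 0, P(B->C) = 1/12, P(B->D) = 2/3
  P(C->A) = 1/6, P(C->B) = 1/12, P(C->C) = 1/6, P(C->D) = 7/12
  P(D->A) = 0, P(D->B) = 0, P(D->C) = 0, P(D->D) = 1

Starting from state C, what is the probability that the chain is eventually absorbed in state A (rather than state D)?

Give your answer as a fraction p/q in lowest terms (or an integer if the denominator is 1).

Let a_i = P(absorbed in A | start in state i).
Boundary conditions: a_A = 1, a_D = 0.
For each transient state i, a_i = sum_j P(i->j) * a_j:
  a_B = 1/4*a_A + 0*a_B + 1/12*a_C + 2/3*a_D
  a_C = 1/6*a_A + 1/12*a_B + 1/6*a_C + 7/12*a_D

Substituting a_A = 1 and a_D = 0, rearrange to (I - Q) a = r where r[i] = P(i -> A):
  [1, -1/12] . (a_B, a_C) = 1/4
  [-1/12, 5/6] . (a_B, a_C) = 1/6

Solving yields:
  a_B = 32/119
  a_C = 27/119

Starting state is C, so the absorption probability is a_C = 27/119.

Answer: 27/119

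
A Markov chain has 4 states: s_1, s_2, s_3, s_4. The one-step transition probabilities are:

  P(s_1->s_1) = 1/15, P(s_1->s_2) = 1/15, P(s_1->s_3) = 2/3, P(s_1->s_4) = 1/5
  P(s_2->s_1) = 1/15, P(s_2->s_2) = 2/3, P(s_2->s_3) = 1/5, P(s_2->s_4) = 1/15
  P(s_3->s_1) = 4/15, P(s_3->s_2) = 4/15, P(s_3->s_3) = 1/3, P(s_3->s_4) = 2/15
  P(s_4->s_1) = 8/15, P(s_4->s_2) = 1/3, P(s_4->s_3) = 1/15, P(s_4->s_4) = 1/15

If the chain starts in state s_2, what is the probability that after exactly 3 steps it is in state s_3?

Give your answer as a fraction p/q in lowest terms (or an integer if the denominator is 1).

Answer: 964/3375

Derivation:
Computing P^3 by repeated multiplication:
P^1 =
  s_1: [1/15, 1/15, 2/3, 1/5]
  s_2: [1/15, 2/3, 1/5, 1/15]
  s_3: [4/15, 4/15, 1/3, 2/15]
  s_4: [8/15, 1/3, 1/15, 1/15]
P^2 =
  s_1: [22/75, 22/75, 22/75, 3/25]
  s_2: [31/225, 118/225, 56/225, 4/45]
  s_3: [44/225, 74/225, 79/225, 28/225]
  s_4: [1/9, 67/225, 101/225, 32/225]
P^3 =
  s_1: [68/375, 1/3, 9/25, 47/375]
  s_2: [533/3375, 307/675, 964/3375, 343/3375]
  s_3: [658/3375, 248/675, 217/675, 392/3375]
  s_4: [752/3375, 1259/3375, 988/3375, 376/3375]

(P^3)[s_2 -> s_3] = 964/3375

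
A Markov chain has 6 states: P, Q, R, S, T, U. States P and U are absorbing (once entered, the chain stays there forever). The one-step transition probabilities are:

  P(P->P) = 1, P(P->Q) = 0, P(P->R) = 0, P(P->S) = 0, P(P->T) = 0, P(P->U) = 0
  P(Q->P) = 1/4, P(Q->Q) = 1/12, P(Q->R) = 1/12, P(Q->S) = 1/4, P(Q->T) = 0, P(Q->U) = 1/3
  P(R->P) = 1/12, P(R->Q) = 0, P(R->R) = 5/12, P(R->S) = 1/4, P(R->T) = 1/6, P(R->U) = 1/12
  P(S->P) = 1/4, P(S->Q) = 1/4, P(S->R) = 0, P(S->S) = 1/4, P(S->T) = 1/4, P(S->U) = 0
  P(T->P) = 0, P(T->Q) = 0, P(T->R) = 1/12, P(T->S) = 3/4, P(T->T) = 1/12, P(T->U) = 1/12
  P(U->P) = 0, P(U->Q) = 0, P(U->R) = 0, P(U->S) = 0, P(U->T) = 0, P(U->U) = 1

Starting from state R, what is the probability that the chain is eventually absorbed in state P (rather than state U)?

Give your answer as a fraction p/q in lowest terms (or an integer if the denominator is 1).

Let a_i = P(absorbed in P | start in state i).
Boundary conditions: a_P = 1, a_U = 0.
For each transient state i, a_i = sum_j P(i->j) * a_j:
  a_Q = 1/4*a_P + 1/12*a_Q + 1/12*a_R + 1/4*a_S + 0*a_T + 1/3*a_U
  a_R = 1/12*a_P + 0*a_Q + 5/12*a_R + 1/4*a_S + 1/6*a_T + 1/12*a_U
  a_S = 1/4*a_P + 1/4*a_Q + 0*a_R + 1/4*a_S + 1/4*a_T + 0*a_U
  a_T = 0*a_P + 0*a_Q + 1/12*a_R + 3/4*a_S + 1/12*a_T + 1/12*a_U

Substituting a_P = 1 and a_U = 0, rearrange to (I - Q) a = r where r[i] = P(i -> P):
  [11/12, -1/12, -1/4, 0] . (a_Q, a_R, a_S, a_T) = 1/4
  [0, 7/12, -1/4, -1/6] . (a_Q, a_R, a_S, a_T) = 1/12
  [-1/4, 0, 3/4, -1/4] . (a_Q, a_R, a_S, a_T) = 1/4
  [0, -1/12, -3/4, 11/12] . (a_Q, a_R, a_S, a_T) = 0

Solving yields:
  a_Q = 260/491
  a_R = 315/491
  a_S = 1072/1473
  a_T = 321/491

Starting state is R, so the absorption probability is a_R = 315/491.

Answer: 315/491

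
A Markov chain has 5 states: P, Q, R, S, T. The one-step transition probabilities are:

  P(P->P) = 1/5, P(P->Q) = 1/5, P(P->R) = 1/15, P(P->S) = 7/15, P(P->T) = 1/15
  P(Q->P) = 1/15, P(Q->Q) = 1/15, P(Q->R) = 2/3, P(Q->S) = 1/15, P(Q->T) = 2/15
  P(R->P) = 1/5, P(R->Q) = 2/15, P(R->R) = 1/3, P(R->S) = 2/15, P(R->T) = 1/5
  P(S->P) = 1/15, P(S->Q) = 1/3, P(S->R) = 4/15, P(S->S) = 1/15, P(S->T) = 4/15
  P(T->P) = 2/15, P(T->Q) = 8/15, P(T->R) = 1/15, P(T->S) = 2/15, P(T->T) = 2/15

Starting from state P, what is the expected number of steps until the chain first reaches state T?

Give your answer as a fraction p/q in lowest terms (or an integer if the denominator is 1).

Answer: 305/49

Derivation:
Let h_i = expected steps to first reach T from state i.
Boundary: h_T = 0.
First-step equations for the other states:
  h_P = 1 + 1/5*h_P + 1/5*h_Q + 1/15*h_R + 7/15*h_S + 1/15*h_T
  h_Q = 1 + 1/15*h_P + 1/15*h_Q + 2/3*h_R + 1/15*h_S + 2/15*h_T
  h_R = 1 + 1/5*h_P + 2/15*h_Q + 1/3*h_R + 2/15*h_S + 1/5*h_T
  h_S = 1 + 1/15*h_P + 1/3*h_Q + 4/15*h_R + 1/15*h_S + 4/15*h_T

Substituting h_T = 0 and rearranging gives the linear system (I - Q) h = 1:
  [4/5, -1/5, -1/15, -7/15] . (h_P, h_Q, h_R, h_S) = 1
  [-1/15, 14/15, -2/3, -1/15] . (h_P, h_Q, h_R, h_S) = 1
  [-1/5, -2/15, 2/3, -2/15] . (h_P, h_Q, h_R, h_S) = 1
  [-1/15, -1/3, -4/15, 14/15] . (h_P, h_Q, h_R, h_S) = 1

Solving yields:
  h_P = 305/49
  h_Q = 288/49
  h_R = 821/147
  h_S = 766/147

Starting state is P, so the expected hitting time is h_P = 305/49.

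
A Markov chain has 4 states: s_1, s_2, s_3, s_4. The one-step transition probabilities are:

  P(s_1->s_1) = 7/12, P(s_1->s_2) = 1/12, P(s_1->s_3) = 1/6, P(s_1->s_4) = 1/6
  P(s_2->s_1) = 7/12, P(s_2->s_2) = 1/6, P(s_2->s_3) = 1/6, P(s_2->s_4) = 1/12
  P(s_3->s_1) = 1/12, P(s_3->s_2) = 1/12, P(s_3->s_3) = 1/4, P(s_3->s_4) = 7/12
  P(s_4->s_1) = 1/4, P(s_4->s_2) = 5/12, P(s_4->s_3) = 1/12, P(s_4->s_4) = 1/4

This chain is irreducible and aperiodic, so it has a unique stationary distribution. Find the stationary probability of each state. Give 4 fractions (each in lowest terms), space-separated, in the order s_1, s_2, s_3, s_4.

The stationary distribution satisfies pi = pi * P, i.e.:
  pi_s_1 = 7/12*pi_s_1 + 7/12*pi_s_2 + 1/12*pi_s_3 + 1/4*pi_s_4
  pi_s_2 = 1/12*pi_s_1 + 1/6*pi_s_2 + 1/12*pi_s_3 + 5/12*pi_s_4
  pi_s_3 = 1/6*pi_s_1 + 1/6*pi_s_2 + 1/4*pi_s_3 + 1/12*pi_s_4
  pi_s_4 = 1/6*pi_s_1 + 1/12*pi_s_2 + 7/12*pi_s_3 + 1/4*pi_s_4
with normalization: pi_s_1 + pi_s_2 + pi_s_3 + pi_s_4 = 1.

Using the first 3 balance equations plus normalization, the linear system A*pi = b is:
  [-5/12, 7/12, 1/12, 1/4] . pi = 0
  [1/12, -5/6, 1/12, 5/12] . pi = 0
  [1/6, 1/6, -3/4, 1/12] . pi = 0
  [1, 1, 1, 1] . pi = 1

Solving yields:
  pi_s_1 = 303/715
  pi_s_2 = 127/715
  pi_s_3 = 229/1430
  pi_s_4 = 31/130

Verification (pi * P):
  303/715*7/12 + 127/715*7/12 + 229/1430*1/12 + 31/130*1/4 = 303/715 = pi_s_1  (ok)
  303/715*1/12 + 127/715*1/6 + 229/1430*1/12 + 31/130*5/12 = 127/715 = pi_s_2  (ok)
  303/715*1/6 + 127/715*1/6 + 229/1430*1/4 + 31/130*1/12 = 229/1430 = pi_s_3  (ok)
  303/715*1/6 + 127/715*1/12 + 229/1430*7/12 + 31/130*1/4 = 31/130 = pi_s_4  (ok)

Answer: 303/715 127/715 229/1430 31/130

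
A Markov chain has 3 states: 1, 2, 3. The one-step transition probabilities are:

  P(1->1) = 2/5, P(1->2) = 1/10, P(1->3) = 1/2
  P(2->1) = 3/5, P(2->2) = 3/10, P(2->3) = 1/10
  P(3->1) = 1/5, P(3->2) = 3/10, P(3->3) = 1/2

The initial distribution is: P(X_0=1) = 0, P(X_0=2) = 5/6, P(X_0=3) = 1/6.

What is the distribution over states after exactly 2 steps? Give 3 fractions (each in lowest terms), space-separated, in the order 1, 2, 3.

Propagating the distribution step by step (d_{t+1} = d_t * P):
d_0 = (1=0, 2=5/6, 3=1/6)
  d_1[1] = 0*2/5 + 5/6*3/5 + 1/6*1/5 = 8/15
  d_1[2] = 0*1/10 + 5/6*3/10 + 1/6*3/10 = 3/10
  d_1[3] = 0*1/2 + 5/6*1/10 + 1/6*1/2 = 1/6
d_1 = (1=8/15, 2=3/10, 3=1/6)
  d_2[1] = 8/15*2/5 + 3/10*3/5 + 1/6*1/5 = 32/75
  d_2[2] = 8/15*1/10 + 3/10*3/10 + 1/6*3/10 = 29/150
  d_2[3] = 8/15*1/2 + 3/10*1/10 + 1/6*1/2 = 19/50
d_2 = (1=32/75, 2=29/150, 3=19/50)

Answer: 32/75 29/150 19/50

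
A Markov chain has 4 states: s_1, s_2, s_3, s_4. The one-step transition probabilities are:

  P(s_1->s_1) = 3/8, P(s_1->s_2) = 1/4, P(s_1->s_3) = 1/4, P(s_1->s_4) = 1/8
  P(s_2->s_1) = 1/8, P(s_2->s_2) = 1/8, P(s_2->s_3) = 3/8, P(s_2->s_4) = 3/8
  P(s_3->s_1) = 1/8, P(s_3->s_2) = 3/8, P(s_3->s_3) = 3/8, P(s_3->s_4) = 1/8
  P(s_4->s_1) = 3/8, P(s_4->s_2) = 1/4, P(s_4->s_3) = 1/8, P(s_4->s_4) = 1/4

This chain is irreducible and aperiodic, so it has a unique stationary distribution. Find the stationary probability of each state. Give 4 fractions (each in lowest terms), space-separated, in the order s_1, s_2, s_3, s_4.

Answer: 26/109 111/436 127/436 47/218

Derivation:
The stationary distribution satisfies pi = pi * P, i.e.:
  pi_s_1 = 3/8*pi_s_1 + 1/8*pi_s_2 + 1/8*pi_s_3 + 3/8*pi_s_4
  pi_s_2 = 1/4*pi_s_1 + 1/8*pi_s_2 + 3/8*pi_s_3 + 1/4*pi_s_4
  pi_s_3 = 1/4*pi_s_1 + 3/8*pi_s_2 + 3/8*pi_s_3 + 1/8*pi_s_4
  pi_s_4 = 1/8*pi_s_1 + 3/8*pi_s_2 + 1/8*pi_s_3 + 1/4*pi_s_4
with normalization: pi_s_1 + pi_s_2 + pi_s_3 + pi_s_4 = 1.

Using the first 3 balance equations plus normalization, the linear system A*pi = b is:
  [-5/8, 1/8, 1/8, 3/8] . pi = 0
  [1/4, -7/8, 3/8, 1/4] . pi = 0
  [1/4, 3/8, -5/8, 1/8] . pi = 0
  [1, 1, 1, 1] . pi = 1

Solving yields:
  pi_s_1 = 26/109
  pi_s_2 = 111/436
  pi_s_3 = 127/436
  pi_s_4 = 47/218

Verification (pi * P):
  26/109*3/8 + 111/436*1/8 + 127/436*1/8 + 47/218*3/8 = 26/109 = pi_s_1  (ok)
  26/109*1/4 + 111/436*1/8 + 127/436*3/8 + 47/218*1/4 = 111/436 = pi_s_2  (ok)
  26/109*1/4 + 111/436*3/8 + 127/436*3/8 + 47/218*1/8 = 127/436 = pi_s_3  (ok)
  26/109*1/8 + 111/436*3/8 + 127/436*1/8 + 47/218*1/4 = 47/218 = pi_s_4  (ok)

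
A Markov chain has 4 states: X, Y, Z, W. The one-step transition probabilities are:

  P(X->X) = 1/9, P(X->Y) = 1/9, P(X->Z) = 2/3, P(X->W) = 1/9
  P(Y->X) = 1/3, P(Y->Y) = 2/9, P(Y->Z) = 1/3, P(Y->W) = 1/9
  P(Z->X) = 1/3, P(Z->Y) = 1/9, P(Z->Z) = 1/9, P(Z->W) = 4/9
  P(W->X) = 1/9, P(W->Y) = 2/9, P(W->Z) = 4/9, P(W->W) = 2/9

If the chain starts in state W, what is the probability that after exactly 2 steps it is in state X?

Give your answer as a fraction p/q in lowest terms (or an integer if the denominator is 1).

Answer: 7/27

Derivation:
Computing P^2 by repeated multiplication:
P^1 =
  X: [1/9, 1/9, 2/3, 1/9]
  Y: [1/3, 2/9, 1/3, 1/9]
  Z: [1/3, 1/9, 1/9, 4/9]
  W: [1/9, 2/9, 4/9, 2/9]
P^2 =
  X: [23/81, 11/81, 19/81, 28/81]
  Y: [19/81, 4/27, 31/81, 19/81]
  Z: [13/81, 14/81, 38/81, 16/81]
  W: [7/27, 13/81, 8/27, 23/81]

(P^2)[W -> X] = 7/27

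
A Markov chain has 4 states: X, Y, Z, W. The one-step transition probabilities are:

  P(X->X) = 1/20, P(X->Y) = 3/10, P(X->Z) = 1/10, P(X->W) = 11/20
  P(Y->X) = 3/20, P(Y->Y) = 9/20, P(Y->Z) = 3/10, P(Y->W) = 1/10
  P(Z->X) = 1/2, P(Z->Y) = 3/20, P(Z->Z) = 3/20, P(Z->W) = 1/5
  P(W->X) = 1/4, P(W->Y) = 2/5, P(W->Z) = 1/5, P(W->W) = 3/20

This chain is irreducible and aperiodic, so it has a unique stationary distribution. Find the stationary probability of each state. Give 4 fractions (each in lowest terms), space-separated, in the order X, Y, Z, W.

Answer: 2209/9962 1716/4981 1007/4981 2307/9962

Derivation:
The stationary distribution satisfies pi = pi * P, i.e.:
  pi_X = 1/20*pi_X + 3/20*pi_Y + 1/2*pi_Z + 1/4*pi_W
  pi_Y = 3/10*pi_X + 9/20*pi_Y + 3/20*pi_Z + 2/5*pi_W
  pi_Z = 1/10*pi_X + 3/10*pi_Y + 3/20*pi_Z + 1/5*pi_W
  pi_W = 11/20*pi_X + 1/10*pi_Y + 1/5*pi_Z + 3/20*pi_W
with normalization: pi_X + pi_Y + pi_Z + pi_W = 1.

Using the first 3 balance equations plus normalization, the linear system A*pi = b is:
  [-19/20, 3/20, 1/2, 1/4] . pi = 0
  [3/10, -11/20, 3/20, 2/5] . pi = 0
  [1/10, 3/10, -17/20, 1/5] . pi = 0
  [1, 1, 1, 1] . pi = 1

Solving yields:
  pi_X = 2209/9962
  pi_Y = 1716/4981
  pi_Z = 1007/4981
  pi_W = 2307/9962

Verification (pi * P):
  2209/9962*1/20 + 1716/4981*3/20 + 1007/4981*1/2 + 2307/9962*1/4 = 2209/9962 = pi_X  (ok)
  2209/9962*3/10 + 1716/4981*9/20 + 1007/4981*3/20 + 2307/9962*2/5 = 1716/4981 = pi_Y  (ok)
  2209/9962*1/10 + 1716/4981*3/10 + 1007/4981*3/20 + 2307/9962*1/5 = 1007/4981 = pi_Z  (ok)
  2209/9962*11/20 + 1716/4981*1/10 + 1007/4981*1/5 + 2307/9962*3/20 = 2307/9962 = pi_W  (ok)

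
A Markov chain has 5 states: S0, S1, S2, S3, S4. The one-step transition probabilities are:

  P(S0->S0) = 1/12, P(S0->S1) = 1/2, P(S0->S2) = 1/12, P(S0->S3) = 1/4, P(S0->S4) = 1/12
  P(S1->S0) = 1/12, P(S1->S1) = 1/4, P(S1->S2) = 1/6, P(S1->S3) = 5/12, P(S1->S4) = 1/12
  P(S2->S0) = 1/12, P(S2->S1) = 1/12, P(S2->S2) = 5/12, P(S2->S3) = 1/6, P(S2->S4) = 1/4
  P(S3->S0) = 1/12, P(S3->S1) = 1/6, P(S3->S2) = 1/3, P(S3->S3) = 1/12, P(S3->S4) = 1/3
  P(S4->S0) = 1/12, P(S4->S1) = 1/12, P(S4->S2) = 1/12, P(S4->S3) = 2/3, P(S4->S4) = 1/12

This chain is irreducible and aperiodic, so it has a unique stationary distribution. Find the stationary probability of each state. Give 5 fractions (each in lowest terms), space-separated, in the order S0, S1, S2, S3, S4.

The stationary distribution satisfies pi = pi * P, i.e.:
  pi_S0 = 1/12*pi_S0 + 1/12*pi_S1 + 1/12*pi_S2 + 1/12*pi_S3 + 1/12*pi_S4
  pi_S1 = 1/2*pi_S0 + 1/4*pi_S1 + 1/12*pi_S2 + 1/6*pi_S3 + 1/12*pi_S4
  pi_S2 = 1/12*pi_S0 + 1/6*pi_S1 + 5/12*pi_S2 + 1/3*pi_S3 + 1/12*pi_S4
  pi_S3 = 1/4*pi_S0 + 5/12*pi_S1 + 1/6*pi_S2 + 1/12*pi_S3 + 2/3*pi_S4
  pi_S4 = 1/12*pi_S0 + 1/12*pi_S1 + 1/4*pi_S2 + 1/3*pi_S3 + 1/12*pi_S4
with normalization: pi_S0 + pi_S1 + pi_S2 + pi_S3 + pi_S4 = 1.

Using the first 4 balance equations plus normalization, the linear system A*pi = b is:
  [-11/12, 1/12, 1/12, 1/12, 1/12] . pi = 0
  [1/2, -3/4, 1/12, 1/6, 1/12] . pi = 0
  [1/12, 1/6, -7/12, 1/3, 1/12] . pi = 0
  [1/4, 5/12, 1/6, -11/12, 2/3] . pi = 0
  [1, 1, 1, 1, 1] . pi = 1

Solving yields:
  pi_S0 = 1/12
  pi_S1 = 591/3460
  pi_S2 = 1769/6920
  pi_S3 = 605/2076
  pi_S4 = 4127/20760

Verification (pi * P):
  1/12*1/12 + 591/3460*1/12 + 1769/6920*1/12 + 605/2076*1/12 + 4127/20760*1/12 = 1/12 = pi_S0  (ok)
  1/12*1/2 + 591/3460*1/4 + 1769/6920*1/12 + 605/2076*1/6 + 4127/20760*1/12 = 591/3460 = pi_S1  (ok)
  1/12*1/12 + 591/3460*1/6 + 1769/6920*5/12 + 605/2076*1/3 + 4127/20760*1/12 = 1769/6920 = pi_S2  (ok)
  1/12*1/4 + 591/3460*5/12 + 1769/6920*1/6 + 605/2076*1/12 + 4127/20760*2/3 = 605/2076 = pi_S3  (ok)
  1/12*1/12 + 591/3460*1/12 + 1769/6920*1/4 + 605/2076*1/3 + 4127/20760*1/12 = 4127/20760 = pi_S4  (ok)

Answer: 1/12 591/3460 1769/6920 605/2076 4127/20760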